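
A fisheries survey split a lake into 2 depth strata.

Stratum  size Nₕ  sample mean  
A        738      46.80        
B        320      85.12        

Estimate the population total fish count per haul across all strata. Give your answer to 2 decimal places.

A: 738·46.80 = 34538.4
B: 320·85.12 = 27238.4
τ̂ = Σ Nₕx̄ₕ = 61776.80.

61776.80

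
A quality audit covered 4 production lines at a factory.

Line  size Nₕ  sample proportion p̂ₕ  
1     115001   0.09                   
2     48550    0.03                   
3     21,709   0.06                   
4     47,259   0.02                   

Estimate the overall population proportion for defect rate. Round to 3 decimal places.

0.060

Wₕ = Nₕ/N with N = 232519: 0.4946, 0.2088, 0.0934, 0.2032.
p̂_st = 0.4946·0.09 + 0.2088·0.03 + 0.0934·0.06 + 0.2032·0.02 ≈ 0.06044... → 0.060.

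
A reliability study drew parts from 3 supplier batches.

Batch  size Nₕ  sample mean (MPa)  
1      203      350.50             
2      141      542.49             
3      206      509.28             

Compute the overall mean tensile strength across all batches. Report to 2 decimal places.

459.19

x̄_st = (Σ Nₕx̄ₕ) / (Σ Nₕ) = (203·350.50 + 141·542.49 + 206·509.28) / 550
= 252554.27 / 550 = 459.1896... → 459.19.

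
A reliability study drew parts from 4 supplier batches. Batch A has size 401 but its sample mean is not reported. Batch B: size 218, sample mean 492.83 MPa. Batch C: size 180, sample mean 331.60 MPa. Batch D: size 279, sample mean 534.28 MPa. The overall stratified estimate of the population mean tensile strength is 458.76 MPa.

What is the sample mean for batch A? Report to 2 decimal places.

444.77

N = 401 + 218 + 180 + 279 = 1078.
Overall total = μ·N = 458.76·1078 = 494543.28.
Subtract the known strata: 218·492.83 + 180·331.60 + 279·534.28 = 316189.06.
Remaining total for batch A: 494543.28 − 316189.06 = 178354.22.
Divide by its size: 178354.22 / 401 = 444.7736... → 444.77.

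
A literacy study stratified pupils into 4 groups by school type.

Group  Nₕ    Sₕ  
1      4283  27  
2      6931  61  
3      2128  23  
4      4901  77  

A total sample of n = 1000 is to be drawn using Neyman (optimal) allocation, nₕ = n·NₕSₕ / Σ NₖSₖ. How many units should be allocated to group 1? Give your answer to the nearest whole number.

1: NₕSₕ = 4283·27 = 115641
2: NₕSₕ = 6931·61 = 422791
3: NₕSₕ = 2128·23 = 48944
4: NₕSₕ = 4901·77 = 377377
Σ NₕSₕ = 964753.
n_1 = 1000·115641/964753 = 119.866... → 120.

120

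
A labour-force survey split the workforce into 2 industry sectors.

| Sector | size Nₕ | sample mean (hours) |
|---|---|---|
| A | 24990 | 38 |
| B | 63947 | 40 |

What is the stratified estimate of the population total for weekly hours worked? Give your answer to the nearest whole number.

A: 24990·38 = 949620
B: 63947·40 = 2557880
τ̂ = Σ Nₕx̄ₕ = 3507500.

3507500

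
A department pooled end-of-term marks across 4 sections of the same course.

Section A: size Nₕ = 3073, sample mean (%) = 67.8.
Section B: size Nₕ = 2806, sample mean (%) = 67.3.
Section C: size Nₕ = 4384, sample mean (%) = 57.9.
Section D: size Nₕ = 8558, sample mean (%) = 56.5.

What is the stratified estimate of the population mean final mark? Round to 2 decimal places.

N = 18821; weights Wₕ = Nₕ/N = (0.1633, 0.1491, 0.2329, 0.4547).
x̄_st = Σ Wₕ·x̄ₕ = 0.1633·67.8 + 0.1491·67.3 + 0.2329·57.9 + 0.4547·56.5 ≈ 60.2813...
→ 60.28.

60.28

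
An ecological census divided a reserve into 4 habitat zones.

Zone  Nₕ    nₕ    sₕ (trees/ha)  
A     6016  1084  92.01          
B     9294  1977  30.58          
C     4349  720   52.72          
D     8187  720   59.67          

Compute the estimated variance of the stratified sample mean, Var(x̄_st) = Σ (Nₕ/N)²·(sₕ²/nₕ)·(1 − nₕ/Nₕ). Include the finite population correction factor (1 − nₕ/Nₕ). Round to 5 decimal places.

N = 27846. Term for each stratum: Wₕ²sₕ²/nₕ·(1−nₕ/Nₕ).
Var(x̄_st) = 0.29884503 + 0.04148379 + 0.07857222 + 0.38987455 = 0.80877559 → 0.80878.

0.80878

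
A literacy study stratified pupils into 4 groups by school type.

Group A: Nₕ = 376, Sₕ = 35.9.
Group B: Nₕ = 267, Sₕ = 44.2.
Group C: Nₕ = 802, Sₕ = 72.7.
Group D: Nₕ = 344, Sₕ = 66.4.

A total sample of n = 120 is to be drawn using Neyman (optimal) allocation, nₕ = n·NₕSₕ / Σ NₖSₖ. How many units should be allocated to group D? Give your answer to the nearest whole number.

26

Σ NₕSₕ = 376·35.9 + 267·44.2 + 802·72.7 + 344·66.4 = 106446.8.
Share for D: 22841.6/106446.8 = 0.21458.
n_D = 120 × 0.21458 = 25.750... → 26.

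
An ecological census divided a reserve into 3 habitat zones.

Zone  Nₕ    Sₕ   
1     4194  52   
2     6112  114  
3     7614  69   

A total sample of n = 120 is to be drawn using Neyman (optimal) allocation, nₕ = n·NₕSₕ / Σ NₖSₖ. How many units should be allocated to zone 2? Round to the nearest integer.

1: NₕSₕ = 4194·52 = 218088
2: NₕSₕ = 6112·114 = 696768
3: NₕSₕ = 7614·69 = 525366
Σ NₕSₕ = 1440222.
n_2 = 120·696768/1440222 = 58.055... → 58.

58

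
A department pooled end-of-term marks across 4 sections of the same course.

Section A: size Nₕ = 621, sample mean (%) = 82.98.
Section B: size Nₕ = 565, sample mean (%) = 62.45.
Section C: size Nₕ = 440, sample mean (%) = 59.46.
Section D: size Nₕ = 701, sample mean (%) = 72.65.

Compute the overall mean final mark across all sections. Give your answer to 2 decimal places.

N = 621 + 565 + 440 + 701 = 2327.
The stratified mean weights each stratum mean by its population share Nₕ/N.
Σ Nₕx̄ₕ = 621·82.98 + 565·62.45 + 440·59.46 + 701·72.65 = 51530.58 + 35284.25 + 26162.4 + 50927.65 = 163904.88.
Divide by N: 163904.88 / 2327 = 70.4361... → 70.44.

70.44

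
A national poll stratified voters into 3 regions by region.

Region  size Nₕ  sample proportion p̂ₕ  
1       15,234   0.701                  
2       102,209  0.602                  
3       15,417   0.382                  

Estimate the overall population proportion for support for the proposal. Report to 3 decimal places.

0.588

Wₕ = Nₕ/N with N = 132860: 0.1147, 0.7693, 0.1160.
p̂_st = 0.1147·0.701 + 0.7693·0.602 + 0.1160·0.382 ≈ 0.58782... → 0.588.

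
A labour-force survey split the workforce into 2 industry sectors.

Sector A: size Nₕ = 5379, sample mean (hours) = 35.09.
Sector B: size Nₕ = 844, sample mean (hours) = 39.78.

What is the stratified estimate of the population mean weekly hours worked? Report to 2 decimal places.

35.73

N = 5379 + 844 = 6223.
The stratified mean weights each stratum mean by its population share Nₕ/N.
Σ Nₕx̄ₕ = 5379·35.09 + 844·39.78 = 188749.11 + 33574.32 = 222323.43.
Divide by N: 222323.43 / 6223 = 35.7261... → 35.73.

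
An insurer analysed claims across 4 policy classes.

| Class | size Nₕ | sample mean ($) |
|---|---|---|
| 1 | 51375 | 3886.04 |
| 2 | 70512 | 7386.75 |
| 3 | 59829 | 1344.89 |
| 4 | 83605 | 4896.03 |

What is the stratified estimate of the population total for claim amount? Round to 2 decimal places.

1210295832.96

1: 51375·3886.04 = 199645305
2: 70512·7386.75 = 520854516
3: 59829·1344.89 = 80463423.81
4: 83605·4896.03 = 409332588.15
τ̂ = Σ Nₕx̄ₕ = 1210295832.96.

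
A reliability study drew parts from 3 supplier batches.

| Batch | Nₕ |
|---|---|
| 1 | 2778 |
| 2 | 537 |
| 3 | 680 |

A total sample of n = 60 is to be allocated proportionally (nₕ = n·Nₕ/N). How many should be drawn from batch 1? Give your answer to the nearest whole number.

42

N = 2778 + 537 + 680 = 3995.
n_1 = 60·2778/3995 = 41.722... → 42.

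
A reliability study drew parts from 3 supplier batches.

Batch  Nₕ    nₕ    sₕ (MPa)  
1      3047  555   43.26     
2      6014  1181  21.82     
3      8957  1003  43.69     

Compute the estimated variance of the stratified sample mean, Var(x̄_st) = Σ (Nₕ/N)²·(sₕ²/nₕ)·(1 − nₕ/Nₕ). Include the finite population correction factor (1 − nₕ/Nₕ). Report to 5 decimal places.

N = 18018; Wₕ = Nₕ/N.
batch 1: (3047/18018)²·43.26²/555·(1 − 555/3047) = 0.07886556
batch 2: (6014/18018)²·21.82²/1181·(1 − 1181/6014) = 0.03609330
batch 3: (8957/18018)²·43.69²/1003·(1 − 1003/8957) = 0.41763622
Sum = 0.53259508 → 0.53260.

0.53260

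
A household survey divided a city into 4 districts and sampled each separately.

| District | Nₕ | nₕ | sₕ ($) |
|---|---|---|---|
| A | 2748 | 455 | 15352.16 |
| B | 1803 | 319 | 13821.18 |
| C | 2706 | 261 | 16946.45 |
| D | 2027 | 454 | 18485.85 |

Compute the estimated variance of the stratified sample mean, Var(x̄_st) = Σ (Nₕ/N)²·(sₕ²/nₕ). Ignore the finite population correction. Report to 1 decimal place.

197324.9

N = 9284; Wₕ = Nₕ/N.
district A: (2748/9284)²·15352.16²/455 = 45382.7462
district B: (1803/9284)²·13821.18²/319 = 22585.0342
district C: (2706/9284)²·16946.45²/261 = 93476.4655
district D: (2027/9284)²·18485.85²/454 = 35880.6441
Sum = 197324.8900 → 197324.9.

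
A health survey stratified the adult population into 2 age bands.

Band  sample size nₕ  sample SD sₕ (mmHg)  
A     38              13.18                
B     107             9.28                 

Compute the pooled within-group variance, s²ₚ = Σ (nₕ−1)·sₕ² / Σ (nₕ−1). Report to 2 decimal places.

Degrees of freedom: 37 + 106 = 143.
Σ(nₕ−1)sₕ² = 37·173.7124 + 106·86.1184 = 15555.9092.
s²ₚ = 15555.9092 / 143 = 108.7826... → 108.78.

108.78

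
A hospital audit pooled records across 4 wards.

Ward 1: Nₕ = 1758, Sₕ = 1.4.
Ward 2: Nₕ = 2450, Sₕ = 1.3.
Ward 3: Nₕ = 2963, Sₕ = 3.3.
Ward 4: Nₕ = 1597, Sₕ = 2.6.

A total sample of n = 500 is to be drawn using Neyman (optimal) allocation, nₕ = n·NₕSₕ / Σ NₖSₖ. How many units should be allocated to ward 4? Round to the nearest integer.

Σ NₕSₕ = 1758·1.4 + 2450·1.3 + 2963·3.3 + 1597·2.6 = 19576.3.
Share for 4: 4152.2/19576.3 = 0.21210.
n_4 = 500 × 0.21210 = 106.052... → 106.

106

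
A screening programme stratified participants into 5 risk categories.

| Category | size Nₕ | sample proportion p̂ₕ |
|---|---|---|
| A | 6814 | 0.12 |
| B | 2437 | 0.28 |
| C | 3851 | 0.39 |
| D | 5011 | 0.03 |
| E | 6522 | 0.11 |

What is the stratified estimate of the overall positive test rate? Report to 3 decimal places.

Wₕ = Nₕ/N with N = 24635: 0.2766, 0.0989, 0.1563, 0.2034, 0.2647.
p̂_st = 0.2766·0.12 + 0.0989·0.28 + 0.1563·0.39 + 0.2034·0.03 + 0.2647·0.11 ≈ 0.15708... → 0.157.

0.157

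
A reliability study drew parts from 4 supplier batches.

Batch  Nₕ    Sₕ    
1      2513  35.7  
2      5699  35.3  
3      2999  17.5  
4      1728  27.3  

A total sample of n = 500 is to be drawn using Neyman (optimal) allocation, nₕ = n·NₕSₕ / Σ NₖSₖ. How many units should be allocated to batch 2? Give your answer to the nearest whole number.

258

Σ NₕSₕ = 2513·35.7 + 5699·35.3 + 2999·17.5 + 1728·27.3 = 390545.7.
Share for 2: 201174.7/390545.7 = 0.51511.
n_2 = 500 × 0.51511 = 257.556... → 258.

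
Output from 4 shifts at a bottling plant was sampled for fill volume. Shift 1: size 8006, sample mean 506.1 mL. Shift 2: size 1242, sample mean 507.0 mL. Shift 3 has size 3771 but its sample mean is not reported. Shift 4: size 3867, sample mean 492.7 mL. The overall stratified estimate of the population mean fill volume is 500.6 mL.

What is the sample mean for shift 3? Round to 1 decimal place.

494.9

N = 8006 + 1242 + 3771 + 3867 = 16886.
Overall total = μ·N = 500.6·16886 = 8453131.6.
Subtract the known strata: 8006·506.1 + 1242·507.0 + 3867·492.7 = 6586801.5.
Remaining total for shift 3: 8453131.6 − 6586801.5 = 1866330.1.
Divide by its size: 1866330.1 / 3771 = 494.916... → 494.9.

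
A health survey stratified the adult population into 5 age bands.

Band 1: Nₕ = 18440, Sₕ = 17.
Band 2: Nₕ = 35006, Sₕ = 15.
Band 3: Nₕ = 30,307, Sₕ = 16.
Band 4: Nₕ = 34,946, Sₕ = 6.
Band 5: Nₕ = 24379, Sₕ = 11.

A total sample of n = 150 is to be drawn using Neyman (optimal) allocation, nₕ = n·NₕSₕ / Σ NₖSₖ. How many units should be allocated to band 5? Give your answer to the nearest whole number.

Σ NₕSₕ = 18440·17 + 35006·15 + 30307·16 + 34946·6 + 24379·11 = 1801327.
Share for 5: 268169/1801327 = 0.14887.
n_5 = 150 × 0.14887 = 22.331... → 22.

22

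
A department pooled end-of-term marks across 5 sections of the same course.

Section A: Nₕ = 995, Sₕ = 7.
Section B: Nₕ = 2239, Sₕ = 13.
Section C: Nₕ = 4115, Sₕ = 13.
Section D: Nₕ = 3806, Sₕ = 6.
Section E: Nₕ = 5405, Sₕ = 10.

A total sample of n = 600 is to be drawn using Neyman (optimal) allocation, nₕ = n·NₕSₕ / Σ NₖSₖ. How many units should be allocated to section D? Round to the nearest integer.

82

Σ NₕSₕ = 995·7 + 2239·13 + 4115·13 + 3806·6 + 5405·10 = 166453.
Share for D: 22836/166453 = 0.13719.
n_D = 600 × 0.13719 = 82.315... → 82.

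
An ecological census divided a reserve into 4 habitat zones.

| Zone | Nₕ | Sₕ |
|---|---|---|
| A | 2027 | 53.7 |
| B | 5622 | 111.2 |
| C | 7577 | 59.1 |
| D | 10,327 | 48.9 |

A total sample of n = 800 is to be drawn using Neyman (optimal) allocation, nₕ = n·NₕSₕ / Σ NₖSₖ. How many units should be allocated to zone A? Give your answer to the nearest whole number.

Σ NₕSₕ = 2027·53.7 + 5622·111.2 + 7577·59.1 + 10327·48.9 = 1686807.3.
Share for A: 108849.9/1686807.3 = 0.06453.
n_A = 800 × 0.06453 = 51.624... → 52.

52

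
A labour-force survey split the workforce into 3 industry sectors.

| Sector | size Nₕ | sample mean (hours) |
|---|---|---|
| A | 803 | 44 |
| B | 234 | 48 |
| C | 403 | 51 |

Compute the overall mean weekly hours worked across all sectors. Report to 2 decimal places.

46.61

N = 1440; weights Wₕ = Nₕ/N = (0.5576, 0.1625, 0.2799).
x̄_st = Σ Wₕ·x̄ₕ = 0.5576·44 + 0.1625·48 + 0.2799·51 ≈ 46.6090...
→ 46.61.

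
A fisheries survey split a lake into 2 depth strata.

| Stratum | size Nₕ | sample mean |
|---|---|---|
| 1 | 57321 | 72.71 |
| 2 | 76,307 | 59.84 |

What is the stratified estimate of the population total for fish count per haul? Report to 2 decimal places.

8734020.79

1: 57321·72.71 = 4167809.91
2: 76307·59.84 = 4566210.88
τ̂ = Σ Nₕx̄ₕ = 8734020.79.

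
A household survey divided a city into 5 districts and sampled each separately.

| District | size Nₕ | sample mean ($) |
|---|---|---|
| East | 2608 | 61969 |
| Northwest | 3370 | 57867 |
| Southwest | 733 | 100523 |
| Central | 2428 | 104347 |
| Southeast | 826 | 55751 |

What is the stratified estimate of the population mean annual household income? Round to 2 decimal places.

N = 2608 + 3370 + 733 + 2428 + 826 = 9965.
Weight each subgroup mean by Nₕ/N and sum.
Σ Nₕx̄ₕ = 2608·61969 + 3370·57867 + 733·100523 + 2428·104347 + 826·55751 = 161615152 + 195011790 + 73683359 + 253354516 + 46050326 = 729715143.
Divide by N: 729715143 / 9965 = 73227.8116... → 73227.81.

73227.81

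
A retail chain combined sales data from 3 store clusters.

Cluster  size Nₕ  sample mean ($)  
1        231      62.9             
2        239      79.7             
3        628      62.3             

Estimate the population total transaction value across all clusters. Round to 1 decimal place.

72702.6

Population total = Σ Nₕ·x̄ₕ (each stratum's size times its mean).
231·62.9 + 239·79.7 + 628·62.3 = 14529.9 + 19048.3 + 39124.4 = 72702.6.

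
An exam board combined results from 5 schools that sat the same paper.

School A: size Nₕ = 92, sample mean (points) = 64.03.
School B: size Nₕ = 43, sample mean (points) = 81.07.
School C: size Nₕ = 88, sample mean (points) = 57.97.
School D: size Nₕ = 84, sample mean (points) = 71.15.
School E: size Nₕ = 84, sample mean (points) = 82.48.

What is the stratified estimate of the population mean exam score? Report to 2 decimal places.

70.03

N = 391; weights Wₕ = Nₕ/N = (0.2353, 0.1100, 0.2251, 0.2148, 0.2148).
x̄_st = Σ Wₕ·x̄ₕ = 0.2353·64.03 + 0.1100·81.07 + 0.2251·57.97 + 0.2148·71.15 + 0.2148·82.48 ≈ 70.0334...
→ 70.03.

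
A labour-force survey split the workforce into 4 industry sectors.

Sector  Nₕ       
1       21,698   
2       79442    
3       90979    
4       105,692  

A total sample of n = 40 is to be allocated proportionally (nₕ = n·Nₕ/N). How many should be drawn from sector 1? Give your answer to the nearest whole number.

Share of sector 1 = 21698/297811 = 0.07286.
Allocate 40 × 0.07286 = 2.914... → 3.

3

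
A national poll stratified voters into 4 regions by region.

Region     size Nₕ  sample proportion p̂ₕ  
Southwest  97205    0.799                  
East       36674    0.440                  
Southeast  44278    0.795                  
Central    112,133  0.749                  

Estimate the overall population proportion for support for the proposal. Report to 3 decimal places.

0.734

Wₕ = Nₕ/N with N = 290290: 0.3349, 0.1263, 0.1525, 0.3863.
p̂_st = 0.3349·0.799 + 0.1263·0.440 + 0.1525·0.795 + 0.3863·0.749 ≈ 0.73372... → 0.734.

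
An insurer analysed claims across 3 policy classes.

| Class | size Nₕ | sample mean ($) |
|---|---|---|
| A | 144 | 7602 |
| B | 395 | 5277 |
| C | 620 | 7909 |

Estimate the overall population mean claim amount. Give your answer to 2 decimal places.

x̄_st = (Σ Nₕx̄ₕ) / (Σ Nₕ) = (144·7602 + 395·5277 + 620·7909) / 1159
= 8082683 / 1159 = 6973.8421... → 6973.84.

6973.84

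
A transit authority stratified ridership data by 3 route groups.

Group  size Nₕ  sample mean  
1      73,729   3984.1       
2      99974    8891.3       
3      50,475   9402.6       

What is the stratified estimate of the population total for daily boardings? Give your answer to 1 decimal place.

Estimate total by summing Nₕ·x̄ₕ over strata.
73729·3984.1 + 99974·8891.3 + 50475·9402.6 = 293743708.9 + 888898826.2 + 474596235 = 1657238770.1.

1657238770.1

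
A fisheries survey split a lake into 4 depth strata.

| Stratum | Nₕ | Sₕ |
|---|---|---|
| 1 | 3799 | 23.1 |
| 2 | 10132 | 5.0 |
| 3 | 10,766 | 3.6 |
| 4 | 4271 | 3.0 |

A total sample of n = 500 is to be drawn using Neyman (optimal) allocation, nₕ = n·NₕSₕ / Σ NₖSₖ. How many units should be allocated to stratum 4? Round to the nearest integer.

1: NₕSₕ = 3799·23.1 = 87756.9
2: NₕSₕ = 10132·5.0 = 50660
3: NₕSₕ = 10766·3.6 = 38757.6
4: NₕSₕ = 4271·3.0 = 12813
Σ NₕSₕ = 189987.5.
n_4 = 500·12813/189987.5 = 33.721... → 34.

34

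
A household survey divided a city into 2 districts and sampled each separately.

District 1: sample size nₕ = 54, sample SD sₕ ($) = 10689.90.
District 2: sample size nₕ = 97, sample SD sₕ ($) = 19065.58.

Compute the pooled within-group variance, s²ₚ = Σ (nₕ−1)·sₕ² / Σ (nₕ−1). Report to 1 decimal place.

1: (54−1)·10689.90² = 53·114273962.01 = 6056519986.53
2: (97−1)·19065.58² = 96·363496340.7364 = 34895648710.6944
Numerator = 40952168697.2244; denominator = Σ(nₕ−1) = 149.
s²ₚ = 40952168697.2244/149 = 274846769.780... → 274846769.8.

274846769.8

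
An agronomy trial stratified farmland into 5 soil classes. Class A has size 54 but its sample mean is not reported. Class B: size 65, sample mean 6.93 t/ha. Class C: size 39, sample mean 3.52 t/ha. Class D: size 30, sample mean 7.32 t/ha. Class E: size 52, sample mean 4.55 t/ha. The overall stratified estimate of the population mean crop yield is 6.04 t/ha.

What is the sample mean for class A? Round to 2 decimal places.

7.51

N = 54 + 65 + 39 + 30 + 52 = 240.
Overall total = μ·N = 6.04·240 = 1449.6.
Subtract the known strata: 65·6.93 + 39·3.52 + 30·7.32 + 52·4.55 = 1043.93.
Remaining total for class A: 1449.6 − 1043.93 = 405.67.
Divide by its size: 405.67 / 54 = 7.5124... → 7.51.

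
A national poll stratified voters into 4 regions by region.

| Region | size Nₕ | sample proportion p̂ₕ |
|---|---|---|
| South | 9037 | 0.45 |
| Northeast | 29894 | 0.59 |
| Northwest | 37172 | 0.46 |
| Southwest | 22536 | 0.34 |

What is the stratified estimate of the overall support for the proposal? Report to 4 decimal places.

0.4711

Wₕ = Nₕ/N with N = 98639: 0.0916, 0.3031, 0.3768, 0.2285.
p̂_st = 0.0916·0.45 + 0.3031·0.59 + 0.3768·0.46 + 0.2285·0.34 ≈ 0.471066... → 0.4711.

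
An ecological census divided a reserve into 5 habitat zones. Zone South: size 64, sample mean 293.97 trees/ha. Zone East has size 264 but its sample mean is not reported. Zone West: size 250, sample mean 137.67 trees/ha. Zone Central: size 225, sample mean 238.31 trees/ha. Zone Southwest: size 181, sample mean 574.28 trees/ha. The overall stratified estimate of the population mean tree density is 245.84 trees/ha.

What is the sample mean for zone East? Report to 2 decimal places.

117.84

N = 64 + 264 + 250 + 225 + 181 = 984.
Overall total = μ·N = 245.84·984 = 241906.56.
Subtract the known strata: 64·293.97 + 250·137.67 + 225·238.31 + 181·574.28 = 210796.01.
Remaining total for zone East: 241906.56 − 210796.01 = 31110.55.
Divide by its size: 31110.55 / 264 = 117.8430... → 117.84.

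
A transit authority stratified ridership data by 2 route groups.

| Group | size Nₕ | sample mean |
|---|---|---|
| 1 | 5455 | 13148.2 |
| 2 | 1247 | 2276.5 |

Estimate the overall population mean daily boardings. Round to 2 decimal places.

x̄_st = (Σ Nₕx̄ₕ) / (Σ Nₕ) = (5455·13148.2 + 1247·2276.5) / 6702
= 74562226.5 / 6702 = 11125.3695... → 11125.37.

11125.37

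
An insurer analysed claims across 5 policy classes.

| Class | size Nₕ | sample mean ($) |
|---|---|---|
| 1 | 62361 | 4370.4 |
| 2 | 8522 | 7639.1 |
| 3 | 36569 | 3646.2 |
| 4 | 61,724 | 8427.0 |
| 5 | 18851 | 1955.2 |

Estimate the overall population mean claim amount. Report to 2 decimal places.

N = 188027; weights Wₕ = Nₕ/N = (0.3317, 0.0453, 0.1945, 0.3283, 0.1003).
x̄_st = Σ Wₕ·x̄ₕ = 0.3317·4370.4 + 0.0453·7639.1 + 0.1945·3646.2 + 0.3283·8427.0 + 0.1003·1955.2 ≈ 5467.2278...
→ 5467.23.

5467.23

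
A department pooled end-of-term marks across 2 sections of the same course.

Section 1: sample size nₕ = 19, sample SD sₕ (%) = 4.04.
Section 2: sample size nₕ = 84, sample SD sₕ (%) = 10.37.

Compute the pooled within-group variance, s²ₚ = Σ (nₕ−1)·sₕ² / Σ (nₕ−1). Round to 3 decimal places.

91.281

1: (19−1)·4.04² = 18·16.3216 = 293.7888
2: (84−1)·10.37² = 83·107.5369 = 8925.5627
Numerator = 9219.3515; denominator = Σ(nₕ−1) = 101.
s²ₚ = 9219.3515/101 = 91.28071... → 91.281.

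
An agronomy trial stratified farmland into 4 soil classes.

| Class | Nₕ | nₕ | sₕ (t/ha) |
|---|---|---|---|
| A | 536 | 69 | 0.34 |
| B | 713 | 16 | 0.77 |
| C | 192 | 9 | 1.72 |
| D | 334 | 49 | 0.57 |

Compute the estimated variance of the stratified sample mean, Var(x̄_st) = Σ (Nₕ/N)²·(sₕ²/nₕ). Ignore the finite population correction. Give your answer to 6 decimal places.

N = 1775; Wₕ = Nₕ/N.
class A: (536/1775)²·0.34²/69 = 0.000152771
class B: (713/1775)²·0.77²/16 = 0.005979210
class C: (192/1775)²·1.72²/9 = 0.003846096
class D: (334/1775)²·0.57²/49 = 0.000234774
Sum = 0.010212851 → 0.010213.

0.010213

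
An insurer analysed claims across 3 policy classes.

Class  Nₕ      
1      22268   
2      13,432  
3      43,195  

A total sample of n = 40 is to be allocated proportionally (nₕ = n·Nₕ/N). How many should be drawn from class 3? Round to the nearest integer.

N = 22268 + 13432 + 43195 = 78895.
n_3 = 40·43195/78895 = 21.900... → 22.

22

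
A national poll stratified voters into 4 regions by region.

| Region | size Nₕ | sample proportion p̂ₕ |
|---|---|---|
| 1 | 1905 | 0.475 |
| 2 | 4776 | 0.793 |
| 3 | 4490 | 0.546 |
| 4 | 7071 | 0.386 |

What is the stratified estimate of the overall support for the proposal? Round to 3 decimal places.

Wₕ = Nₕ/N with N = 18242: 0.1044, 0.2618, 0.2461, 0.3876.
p̂_st = 0.1044·0.475 + 0.2618·0.793 + 0.2461·0.546 + 0.3876·0.386 ≈ 0.54123... → 0.541.

0.541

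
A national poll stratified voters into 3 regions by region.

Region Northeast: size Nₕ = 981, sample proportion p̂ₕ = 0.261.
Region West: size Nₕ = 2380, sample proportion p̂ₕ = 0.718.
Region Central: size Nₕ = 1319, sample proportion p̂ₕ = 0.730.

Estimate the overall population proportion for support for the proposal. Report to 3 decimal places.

0.626

Wₕ = Nₕ/N with N = 4680: 0.2096, 0.5085, 0.2818.
p̂_st = 0.2096·0.261 + 0.5085·0.718 + 0.2818·0.730 ≈ 0.62559... → 0.626.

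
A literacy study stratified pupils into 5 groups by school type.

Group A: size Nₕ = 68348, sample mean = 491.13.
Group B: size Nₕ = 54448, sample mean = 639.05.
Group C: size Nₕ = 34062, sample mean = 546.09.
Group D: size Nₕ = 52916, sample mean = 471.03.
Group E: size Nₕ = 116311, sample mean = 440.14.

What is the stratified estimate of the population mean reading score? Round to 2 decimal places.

500.12

N = 326085; weights Wₕ = Nₕ/N = (0.2096, 0.1670, 0.1045, 0.1623, 0.3567).
x̄_st = Σ Wₕ·x̄ₕ = 0.2096·491.13 + 0.1670·639.05 + 0.1045·546.09 + 0.1623·471.03 + 0.3567·440.14 ≈ 500.1206...
→ 500.12.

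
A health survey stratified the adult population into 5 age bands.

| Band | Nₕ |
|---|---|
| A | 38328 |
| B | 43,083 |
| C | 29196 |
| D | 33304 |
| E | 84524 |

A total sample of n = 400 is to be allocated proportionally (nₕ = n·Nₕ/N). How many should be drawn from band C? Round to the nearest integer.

N = 38328 + 43083 + 29196 + 33304 + 84524 = 228435.
n_C = 400·29196/228435 = 51.124... → 51.

51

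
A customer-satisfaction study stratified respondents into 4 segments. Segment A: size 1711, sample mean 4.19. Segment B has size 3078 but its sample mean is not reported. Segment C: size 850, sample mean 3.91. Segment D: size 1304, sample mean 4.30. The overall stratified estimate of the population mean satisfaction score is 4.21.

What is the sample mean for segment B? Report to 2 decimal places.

4.27

Σ Nₕx̄ₕ = N·μ, so 3078·x̄_B = 6943·4.21 − (1711·4.19 + 850·3.91 + 1304·4.30).
= 29230.03 − 16099.79 = 13130.24.
x̄_B = 13130.24 / 3078 = 4.2658... → 4.27.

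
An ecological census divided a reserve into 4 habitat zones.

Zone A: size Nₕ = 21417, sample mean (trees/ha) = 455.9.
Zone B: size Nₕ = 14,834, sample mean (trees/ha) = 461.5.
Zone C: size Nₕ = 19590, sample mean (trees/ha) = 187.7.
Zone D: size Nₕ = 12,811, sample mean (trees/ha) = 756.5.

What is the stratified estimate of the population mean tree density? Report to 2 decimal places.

436.67

N = 68652; weights Wₕ = Nₕ/N = (0.3120, 0.2161, 0.2854, 0.1866).
x̄_st = Σ Wₕ·x̄ₕ = 0.3120·455.9 + 0.2161·461.5 + 0.2854·187.7 + 0.1866·756.5 ≈ 436.6729...
→ 436.67.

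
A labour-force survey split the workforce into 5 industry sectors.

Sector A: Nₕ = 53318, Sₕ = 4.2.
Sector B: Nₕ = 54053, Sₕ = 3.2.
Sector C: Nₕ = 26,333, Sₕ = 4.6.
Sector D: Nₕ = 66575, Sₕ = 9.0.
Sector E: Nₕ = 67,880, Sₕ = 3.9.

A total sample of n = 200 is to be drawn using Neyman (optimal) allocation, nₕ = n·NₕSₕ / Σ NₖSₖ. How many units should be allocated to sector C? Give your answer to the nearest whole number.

18

Σ NₕSₕ = 53318·4.2 + 54053·3.2 + 26333·4.6 + 66575·9.0 + 67880·3.9 = 1381944.
Share for C: 121131.8/1381944 = 0.08765.
n_C = 200 × 0.08765 = 17.531... → 18.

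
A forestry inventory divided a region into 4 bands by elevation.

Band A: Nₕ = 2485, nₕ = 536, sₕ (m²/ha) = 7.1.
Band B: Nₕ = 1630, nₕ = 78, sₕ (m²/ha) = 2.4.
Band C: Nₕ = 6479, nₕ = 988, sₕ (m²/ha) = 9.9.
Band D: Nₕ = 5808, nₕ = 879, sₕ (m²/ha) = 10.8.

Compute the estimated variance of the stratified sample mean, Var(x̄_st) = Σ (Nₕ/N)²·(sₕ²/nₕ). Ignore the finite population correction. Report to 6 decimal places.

0.035006

N = 16402. Term for each stratum: Wₕ²sₕ²/nₕ.
Var(x̄_st) = 0.002158793 + 0.000729305 + 0.015478747 + 0.016638656 = 0.035005501 → 0.035006.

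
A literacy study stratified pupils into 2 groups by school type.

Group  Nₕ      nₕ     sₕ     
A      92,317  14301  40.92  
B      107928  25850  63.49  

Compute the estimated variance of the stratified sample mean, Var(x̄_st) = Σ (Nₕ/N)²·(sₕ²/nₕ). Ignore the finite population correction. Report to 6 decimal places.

0.070185

N = 200245. Term for each stratum: Wₕ²sₕ²/nₕ.
Var(x̄_st) = 0.024885413 + 0.045299666 = 0.070185079 → 0.070185.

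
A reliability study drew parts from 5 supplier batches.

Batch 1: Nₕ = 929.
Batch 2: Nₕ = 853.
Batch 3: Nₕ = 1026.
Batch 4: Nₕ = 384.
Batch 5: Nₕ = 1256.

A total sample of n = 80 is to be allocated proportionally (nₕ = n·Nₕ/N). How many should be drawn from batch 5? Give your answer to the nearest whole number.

Share of batch 5 = 1256/4448 = 0.28237.
Allocate 80 × 0.28237 = 22.590... → 23.

23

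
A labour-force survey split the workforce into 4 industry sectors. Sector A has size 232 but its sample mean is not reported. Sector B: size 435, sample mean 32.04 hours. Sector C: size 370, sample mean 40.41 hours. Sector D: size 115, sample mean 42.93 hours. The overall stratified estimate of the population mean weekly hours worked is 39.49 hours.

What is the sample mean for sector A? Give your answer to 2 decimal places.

N = 232 + 435 + 370 + 115 = 1152.
Overall total = μ·N = 39.49·1152 = 45492.48.
Subtract the known strata: 435·32.04 + 370·40.41 + 115·42.93 = 33826.05.
Remaining total for sector A: 45492.48 − 33826.05 = 11666.43.
Divide by its size: 11666.43 / 232 = 50.2863... → 50.29.

50.29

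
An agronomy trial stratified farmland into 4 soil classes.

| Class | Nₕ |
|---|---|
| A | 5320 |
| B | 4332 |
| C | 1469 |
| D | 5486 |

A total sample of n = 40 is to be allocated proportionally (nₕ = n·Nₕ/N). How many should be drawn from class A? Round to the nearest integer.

N = 5320 + 4332 + 1469 + 5486 = 16607.
n_A = 40·5320/16607 = 12.814... → 13.

13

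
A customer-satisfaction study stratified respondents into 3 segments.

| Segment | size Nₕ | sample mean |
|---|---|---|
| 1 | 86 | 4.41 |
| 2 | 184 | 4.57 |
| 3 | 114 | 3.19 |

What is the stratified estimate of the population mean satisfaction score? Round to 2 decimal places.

4.12

N = 384; weights Wₕ = Nₕ/N = (0.2240, 0.4792, 0.2969).
x̄_st = Σ Wₕ·x̄ₕ = 0.2240·4.41 + 0.4792·4.57 + 0.2969·3.19 ≈ 4.1245...
→ 4.12.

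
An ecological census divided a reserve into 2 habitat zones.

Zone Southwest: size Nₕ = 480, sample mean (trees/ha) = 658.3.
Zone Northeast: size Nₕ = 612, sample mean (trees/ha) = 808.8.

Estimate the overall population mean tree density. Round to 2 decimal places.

N = 480 + 612 = 1092.
Weight each subgroup mean by Nₕ/N and sum.
Σ Nₕx̄ₕ = 480·658.3 + 612·808.8 = 315984 + 494985.6 = 810969.6.
Divide by N: 810969.6 / 1092 = 742.6462... → 742.65.

742.65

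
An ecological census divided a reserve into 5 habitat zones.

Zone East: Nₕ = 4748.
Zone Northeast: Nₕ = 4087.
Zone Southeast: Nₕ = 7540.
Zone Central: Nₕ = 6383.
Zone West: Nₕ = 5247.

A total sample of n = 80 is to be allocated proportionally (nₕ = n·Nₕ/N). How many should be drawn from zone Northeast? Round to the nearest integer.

12

N = 4748 + 4087 + 7540 + 6383 + 5247 = 28005.
n_Northeast = 80·4087/28005 = 11.675... → 12.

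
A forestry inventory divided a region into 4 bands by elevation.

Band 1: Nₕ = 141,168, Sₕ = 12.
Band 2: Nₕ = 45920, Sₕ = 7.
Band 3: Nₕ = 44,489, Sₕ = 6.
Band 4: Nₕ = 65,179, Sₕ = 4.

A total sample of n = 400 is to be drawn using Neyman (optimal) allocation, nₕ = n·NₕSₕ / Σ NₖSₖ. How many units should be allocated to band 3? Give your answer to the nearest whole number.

Σ NₕSₕ = 141168·12 + 45920·7 + 44489·6 + 65179·4 = 2543106.
Share for 3: 266934/2543106 = 0.10496.
n_3 = 400 × 0.10496 = 41.986... → 42.

42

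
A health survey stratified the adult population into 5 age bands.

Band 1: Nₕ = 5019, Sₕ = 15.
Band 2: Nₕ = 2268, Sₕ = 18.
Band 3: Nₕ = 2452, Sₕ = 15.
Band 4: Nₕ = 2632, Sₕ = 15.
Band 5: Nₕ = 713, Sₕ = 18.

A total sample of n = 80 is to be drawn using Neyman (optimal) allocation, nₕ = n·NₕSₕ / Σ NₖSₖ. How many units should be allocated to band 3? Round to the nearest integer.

1: NₕSₕ = 5019·15 = 75285
2: NₕSₕ = 2268·18 = 40824
3: NₕSₕ = 2452·15 = 36780
4: NₕSₕ = 2632·15 = 39480
5: NₕSₕ = 713·18 = 12834
Σ NₕSₕ = 205203.
n_3 = 80·36780/205203 = 14.339... → 14.

14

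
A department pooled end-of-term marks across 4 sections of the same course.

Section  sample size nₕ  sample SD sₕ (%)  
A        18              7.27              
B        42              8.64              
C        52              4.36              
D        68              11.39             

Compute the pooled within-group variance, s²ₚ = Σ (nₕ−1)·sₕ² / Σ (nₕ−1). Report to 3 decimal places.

A: (18−1)·7.27² = 17·52.8529 = 898.4993
B: (42−1)·8.64² = 41·74.6496 = 3060.6336
C: (52−1)·4.36² = 51·19.0096 = 969.4896
D: (68−1)·11.39² = 67·129.7321 = 8692.0507
Numerator = 13620.6732; denominator = Σ(nₕ−1) = 176.
s²ₚ = 13620.6732/176 = 77.39019... → 77.390.

77.390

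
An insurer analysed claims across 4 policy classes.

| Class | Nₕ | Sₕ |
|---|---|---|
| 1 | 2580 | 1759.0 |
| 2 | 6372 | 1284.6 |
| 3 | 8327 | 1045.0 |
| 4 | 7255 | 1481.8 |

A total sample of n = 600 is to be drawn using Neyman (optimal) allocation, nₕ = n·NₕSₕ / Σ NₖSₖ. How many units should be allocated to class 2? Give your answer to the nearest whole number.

Σ NₕSₕ = 2580·1759.0 + 6372·1284.6 + 8327·1045.0 + 7255·1481.8 = 32175865.2.
Share for 2: 8185471.2/32175865.2 = 0.25440.
n_2 = 600 × 0.25440 = 152.639... → 153.

153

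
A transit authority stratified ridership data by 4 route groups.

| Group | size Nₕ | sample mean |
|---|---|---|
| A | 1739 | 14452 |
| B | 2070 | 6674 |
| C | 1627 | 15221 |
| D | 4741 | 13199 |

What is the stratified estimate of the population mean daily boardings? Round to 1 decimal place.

12409.2

N = 10177; weights Wₕ = Nₕ/N = (0.1709, 0.2034, 0.1599, 0.4659).
x̄_st = Σ Wₕ·x̄ₕ = 0.1709·14452 + 0.2034·6674 + 0.1599·15221 + 0.4659·13199 ≈ 12409.181...
→ 12409.2.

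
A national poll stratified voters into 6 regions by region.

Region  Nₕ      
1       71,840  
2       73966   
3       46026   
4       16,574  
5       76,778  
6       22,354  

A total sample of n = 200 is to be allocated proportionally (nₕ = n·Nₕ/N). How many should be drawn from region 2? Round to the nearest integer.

Share of region 2 = 73966/307538 = 0.24051.
Allocate 200 × 0.24051 = 48.102... → 48.

48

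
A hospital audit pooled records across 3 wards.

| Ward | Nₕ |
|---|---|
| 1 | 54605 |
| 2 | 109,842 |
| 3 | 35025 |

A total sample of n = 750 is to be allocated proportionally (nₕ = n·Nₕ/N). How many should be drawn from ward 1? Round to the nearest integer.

205

Share of ward 1 = 54605/199472 = 0.27375.
Allocate 750 × 0.27375 = 205.311... → 205.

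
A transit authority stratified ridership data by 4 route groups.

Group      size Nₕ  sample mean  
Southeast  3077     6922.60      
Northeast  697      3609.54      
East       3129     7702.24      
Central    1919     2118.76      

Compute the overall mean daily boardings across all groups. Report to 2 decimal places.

x̄_st = (Σ Nₕx̄ₕ) / (Σ Nₕ) = (3077·6922.60 + 697·3609.54 + 3129·7702.24 + 1919·2118.76) / 8822
= 51982898.98 / 8822 = 5892.4166... → 5892.42.

5892.42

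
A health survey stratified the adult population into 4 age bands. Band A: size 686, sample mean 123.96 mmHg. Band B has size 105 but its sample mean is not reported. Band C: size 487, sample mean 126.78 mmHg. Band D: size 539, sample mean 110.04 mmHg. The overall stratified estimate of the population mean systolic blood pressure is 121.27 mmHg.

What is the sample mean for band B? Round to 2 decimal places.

135.79

N = 686 + 105 + 487 + 539 = 1817.
Overall total = μ·N = 121.27·1817 = 220347.59.
Subtract the known strata: 686·123.96 + 487·126.78 + 539·110.04 = 206089.98.
Remaining total for band B: 220347.59 − 206089.98 = 14257.61.
Divide by its size: 14257.61 / 105 = 135.7868... → 135.79.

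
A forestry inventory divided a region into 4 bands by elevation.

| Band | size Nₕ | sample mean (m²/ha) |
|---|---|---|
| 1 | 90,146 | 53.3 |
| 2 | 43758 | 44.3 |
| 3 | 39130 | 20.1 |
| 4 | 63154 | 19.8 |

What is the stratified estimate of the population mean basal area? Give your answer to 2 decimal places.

37.17

x̄_st = (Σ Nₕx̄ₕ) / (Σ Nₕ) = (90146·53.3 + 43758·44.3 + 39130·20.1 + 63154·19.8) / 236188
= 8780223.4 / 236188 = 37.1747... → 37.17.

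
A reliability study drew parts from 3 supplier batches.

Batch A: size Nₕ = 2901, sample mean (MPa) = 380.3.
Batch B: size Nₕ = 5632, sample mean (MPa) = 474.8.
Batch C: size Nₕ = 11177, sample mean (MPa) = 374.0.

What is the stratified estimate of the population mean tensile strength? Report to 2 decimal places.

403.73

N = 2901 + 5632 + 11177 = 19710.
The stratified mean weights each stratum mean by its population share Nₕ/N.
Σ Nₕx̄ₕ = 2901·380.3 + 5632·474.8 + 11177·374.0 = 1103250.3 + 2674073.6 + 4180198 = 7957521.9.
Divide by N: 7957521.9 / 19710 = 403.7302... → 403.73.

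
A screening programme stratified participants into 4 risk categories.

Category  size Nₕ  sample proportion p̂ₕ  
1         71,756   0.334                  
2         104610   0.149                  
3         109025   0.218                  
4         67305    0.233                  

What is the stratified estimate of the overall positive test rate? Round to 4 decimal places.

Wₕ = Nₕ/N with N = 352696: 0.2034, 0.2966, 0.3091, 0.1908.
p̂_st = 0.2034·0.334 + 0.2966·0.149 + 0.3091·0.218 + 0.1908·0.233 ≈ 0.223997... → 0.2240.

0.2240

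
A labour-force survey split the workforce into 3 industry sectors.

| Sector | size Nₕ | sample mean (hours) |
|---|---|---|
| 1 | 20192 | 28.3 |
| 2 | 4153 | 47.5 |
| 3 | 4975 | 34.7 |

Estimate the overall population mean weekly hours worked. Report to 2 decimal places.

32.11

x̄_st = (Σ Nₕx̄ₕ) / (Σ Nₕ) = (20192·28.3 + 4153·47.5 + 4975·34.7) / 29320
= 941333.6 / 29320 = 32.1055... → 32.11.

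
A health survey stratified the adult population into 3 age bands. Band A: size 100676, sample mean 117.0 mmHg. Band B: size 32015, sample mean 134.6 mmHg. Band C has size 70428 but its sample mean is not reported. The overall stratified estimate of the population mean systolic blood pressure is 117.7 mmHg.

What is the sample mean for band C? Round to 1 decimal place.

111.0

N = 100676 + 32015 + 70428 = 203119.
Overall total = μ·N = 117.7·203119 = 23907106.3.
Subtract the known strata: 100676·117.0 + 32015·134.6 = 16088311.
Remaining total for band C: 23907106.3 − 16088311 = 7818795.3.
Divide by its size: 7818795.3 / 70428 = 111.018... → 111.0.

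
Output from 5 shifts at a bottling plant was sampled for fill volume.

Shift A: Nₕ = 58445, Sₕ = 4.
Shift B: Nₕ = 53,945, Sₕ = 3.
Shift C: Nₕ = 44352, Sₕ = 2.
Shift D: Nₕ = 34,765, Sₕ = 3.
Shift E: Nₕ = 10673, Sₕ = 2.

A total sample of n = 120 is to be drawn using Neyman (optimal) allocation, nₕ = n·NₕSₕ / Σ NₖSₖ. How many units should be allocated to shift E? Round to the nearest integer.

Σ NₕSₕ = 58445·4 + 53945·3 + 44352·2 + 34765·3 + 10673·2 = 609960.
Share for E: 21346/609960 = 0.03500.
n_E = 120 × 0.03500 = 4.199... → 4.

4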